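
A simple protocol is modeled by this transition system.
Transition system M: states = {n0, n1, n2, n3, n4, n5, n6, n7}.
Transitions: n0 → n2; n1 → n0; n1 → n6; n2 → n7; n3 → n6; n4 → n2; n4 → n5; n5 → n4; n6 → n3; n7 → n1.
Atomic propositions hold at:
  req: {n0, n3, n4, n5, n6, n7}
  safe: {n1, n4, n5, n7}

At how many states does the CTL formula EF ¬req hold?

Sat(¬req) = {n1, n2}
EF ¬req: least fixpoint, start Z0 = {n1, n2}, add states with some successor in Z. Z1 = {n0, n1, n2, n4, n7}; Z2 = {n0, n1, n2, n4, n5, n7}; fixed.
Sat(EF ¬req) = {n0, n1, n2, n4, n5, n7}
|Sat(EF ¬req)| = |{n0, n1, n2, n4, n5, n7}| = 6.

6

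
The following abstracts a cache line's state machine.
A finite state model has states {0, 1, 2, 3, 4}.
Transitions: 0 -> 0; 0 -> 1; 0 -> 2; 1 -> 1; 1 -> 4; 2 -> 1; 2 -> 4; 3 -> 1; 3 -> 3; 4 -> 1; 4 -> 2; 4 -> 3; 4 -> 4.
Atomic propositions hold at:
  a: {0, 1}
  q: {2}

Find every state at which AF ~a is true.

Sat(~a) = {2, 3, 4}
AF ~a: least fixpoint, start Z0 = {2, 3, 4}, add states with every successor in Z. Already a fixed point.
Sat(AF ~a) = {2, 3, 4}

{2, 3, 4}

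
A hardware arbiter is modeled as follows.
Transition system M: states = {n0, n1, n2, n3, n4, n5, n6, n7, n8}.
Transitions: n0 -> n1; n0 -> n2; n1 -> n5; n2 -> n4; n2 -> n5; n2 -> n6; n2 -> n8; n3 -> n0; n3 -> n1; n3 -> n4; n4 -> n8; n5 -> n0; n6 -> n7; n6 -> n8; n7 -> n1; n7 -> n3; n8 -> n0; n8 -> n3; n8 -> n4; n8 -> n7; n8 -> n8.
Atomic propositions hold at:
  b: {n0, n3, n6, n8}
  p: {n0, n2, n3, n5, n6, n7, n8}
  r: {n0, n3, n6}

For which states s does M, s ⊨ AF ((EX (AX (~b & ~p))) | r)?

Sat(~b) = {n1, n2, n4, n5, n7}
Sat(~p) = {n1, n4}
Sat(~b & ~p) = {n1, n4}
Sat(AX (~b & ~p)) = {s : every successor in {n1, n4}} = ∅
Sat(EX (AX (~b & ~p))) = {s : some successor in ∅} = ∅
Sat((EX (AX (~b & ~p))) | r) = {n0, n3, n6}
AF ((EX (AX (~b & ~p))) | r): least fixpoint, start Z0 = {n0, n3, n6}, add states with every successor in Z. Z1 = {n0, n3, n5, n6}; Z2 = {n0, n1, n3, n5, n6}; Z3 = {n0, n1, n3, n5, n6, n7}; fixed.
Sat(AF ((EX (AX (~b & ~p))) | r)) = {n0, n1, n3, n5, n6, n7}

{n0, n1, n3, n5, n6, n7}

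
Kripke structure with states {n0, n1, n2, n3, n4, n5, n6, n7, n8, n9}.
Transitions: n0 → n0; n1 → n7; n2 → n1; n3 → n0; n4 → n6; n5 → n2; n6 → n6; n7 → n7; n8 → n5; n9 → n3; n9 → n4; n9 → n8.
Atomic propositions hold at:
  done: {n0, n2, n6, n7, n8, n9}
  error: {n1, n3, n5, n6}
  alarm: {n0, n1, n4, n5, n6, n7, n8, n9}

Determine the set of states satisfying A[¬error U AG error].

Sat(¬error) = {n0, n2, n4, n7, n8, n9}
AG error: greatest fixpoint, start Z0 = {n1, n3, n5, n6}, keep only states in Sat with every successor in Z. Z1 = {n6}; fixed.
Sat(AG error) = {n6}
A[¬error U AG error]: least fixpoint, start Z0 = Sat(AG error) = {n6}, add states in Sat(¬error) with every successor in Z. Z1 = {n4, n6}; fixed.
Sat(A[¬error U AG error]) = {n4, n6}

{n4, n6}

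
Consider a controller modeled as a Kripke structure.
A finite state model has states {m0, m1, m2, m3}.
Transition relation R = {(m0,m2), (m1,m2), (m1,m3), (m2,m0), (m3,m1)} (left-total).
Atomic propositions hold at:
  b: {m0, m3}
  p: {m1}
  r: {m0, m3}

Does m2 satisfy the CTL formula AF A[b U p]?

No

A[b U p]: least fixpoint, start Z0 = Sat(p) = {m1}, add states in Sat(b) with every successor in Z. Z1 = {m1, m3}; fixed.
Sat(A[b U p]) = {m1, m3}
AF A[b U p]: least fixpoint, start Z0 = {m1, m3}, add states with every successor in Z. Already a fixed point.
Sat(AF A[b U p]) = {m1, m3}
m2 ∉ Sat(AF A[b U p]) = {m1, m3}, so the formula does not hold at m2.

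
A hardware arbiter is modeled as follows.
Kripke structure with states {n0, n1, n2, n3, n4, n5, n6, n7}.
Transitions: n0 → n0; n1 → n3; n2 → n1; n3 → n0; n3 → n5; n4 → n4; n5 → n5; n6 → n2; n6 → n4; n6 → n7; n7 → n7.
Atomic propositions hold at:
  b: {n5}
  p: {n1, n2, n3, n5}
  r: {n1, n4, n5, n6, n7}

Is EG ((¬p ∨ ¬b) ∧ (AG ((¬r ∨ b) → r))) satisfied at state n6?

Sat(¬p) = {n0, n4, n6, n7}
Sat(¬b) = {n0, n1, n2, n3, n4, n6, n7}
Sat(¬p ∨ ¬b) = {n0, n1, n2, n3, n4, n6, n7}
Sat(¬r) = {n0, n2, n3}
Sat(¬r ∨ b) = {n0, n2, n3, n5}
Sat((¬r ∨ b) → r) = {n1, n4, n5, n6, n7}
AG ((¬r ∨ b) → r): greatest fixpoint, start Z0 = {n1, n4, n5, n6, n7}, keep only states in Sat with every successor in Z. Z1 = {n4, n5, n7}; fixed.
Sat(AG ((¬r ∨ b) → r)) = {n4, n5, n7}
Sat((¬p ∨ ¬b) ∧ (AG ((¬r ∨ b) → r))) = {n4, n7}
EG ((¬p ∨ ¬b) ∧ (AG ((¬r ∨ b) → r))): greatest fixpoint, start Z0 = {n4, n7}, keep only states in Sat with some successor in Z. Already a fixed point.
Sat(EG ((¬p ∨ ¬b) ∧ (AG ((¬r ∨ b) → r)))) = {n4, n7}
n6 ∉ Sat(EG ((¬p ∨ ¬b) ∧ (AG ((¬r ∨ b) → r)))) = {n4, n7}, so the formula does not hold at n6.

No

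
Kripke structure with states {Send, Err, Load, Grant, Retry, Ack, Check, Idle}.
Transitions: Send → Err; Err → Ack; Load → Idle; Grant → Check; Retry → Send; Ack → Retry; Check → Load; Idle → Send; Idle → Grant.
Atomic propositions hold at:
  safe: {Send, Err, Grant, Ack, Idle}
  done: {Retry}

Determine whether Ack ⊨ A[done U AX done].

Yes

Sat(AX done) = {s : every successor in {Retry}} = {Ack}
A[done U AX done]: least fixpoint, start Z0 = Sat(AX done) = {Ack}, add states in Sat(done) with every successor in Z. Already a fixed point.
Sat(A[done U AX done]) = {Ack}
Ack ∈ Sat(A[done U AX done]) = {Ack}, so the formula holds at Ack.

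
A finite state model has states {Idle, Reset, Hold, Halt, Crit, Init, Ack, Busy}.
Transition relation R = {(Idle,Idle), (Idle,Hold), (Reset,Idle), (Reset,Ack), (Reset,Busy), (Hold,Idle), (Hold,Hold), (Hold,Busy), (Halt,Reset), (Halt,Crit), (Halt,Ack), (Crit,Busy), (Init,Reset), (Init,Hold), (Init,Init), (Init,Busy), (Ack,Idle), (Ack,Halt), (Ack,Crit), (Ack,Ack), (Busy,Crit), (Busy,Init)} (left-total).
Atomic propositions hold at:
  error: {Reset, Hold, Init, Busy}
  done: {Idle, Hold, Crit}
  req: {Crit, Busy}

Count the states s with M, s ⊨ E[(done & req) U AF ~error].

4

Sat(done & req) = {Crit}
Sat(~error) = {Idle, Halt, Crit, Ack}
AF ~error: least fixpoint, start Z0 = {Idle, Halt, Crit, Ack}, add states with every successor in Z. Already a fixed point.
Sat(AF ~error) = {Idle, Halt, Crit, Ack}
E[(done & req) U AF ~error]: least fixpoint, start Z0 = Sat(AF ~error) = {Idle, Halt, Crit, Ack}, add states in Sat(done & req) with some successor in Z. Already a fixed point.
Sat(E[(done & req) U AF ~error]) = {Idle, Halt, Crit, Ack}
|Sat(E[(done & req) U AF ~error])| = |{Idle, Halt, Crit, Ack}| = 4.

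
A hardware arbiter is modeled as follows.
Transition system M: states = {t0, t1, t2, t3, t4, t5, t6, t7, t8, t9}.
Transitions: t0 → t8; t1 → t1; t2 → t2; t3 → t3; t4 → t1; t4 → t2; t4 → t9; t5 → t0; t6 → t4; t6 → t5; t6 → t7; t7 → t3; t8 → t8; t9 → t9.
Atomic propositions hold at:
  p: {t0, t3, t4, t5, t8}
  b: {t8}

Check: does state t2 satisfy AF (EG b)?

EG b: greatest fixpoint, start Z0 = {t8}, keep only states in Sat with some successor in Z. Already a fixed point.
Sat(EG b) = {t8}
AF (EG b): least fixpoint, start Z0 = {t8}, add states with every successor in Z. Z1 = {t0, t8}; Z2 = {t0, t5, t8}; fixed.
Sat(AF (EG b)) = {t0, t5, t8}
t2 ∉ Sat(AF (EG b)) = {t0, t5, t8}, so the formula does not hold at t2.

No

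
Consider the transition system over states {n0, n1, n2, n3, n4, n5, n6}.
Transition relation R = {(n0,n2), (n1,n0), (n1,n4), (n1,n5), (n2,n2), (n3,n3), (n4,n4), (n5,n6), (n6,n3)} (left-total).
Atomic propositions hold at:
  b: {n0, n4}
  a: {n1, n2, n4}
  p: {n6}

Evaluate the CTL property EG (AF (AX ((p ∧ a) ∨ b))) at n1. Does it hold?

No

Sat(p ∧ a) = ∅
Sat((p ∧ a) ∨ b) = {n0, n4}
Sat(AX ((p ∧ a) ∨ b)) = {s : every successor in {n0, n4}} = {n4}
AF (AX ((p ∧ a) ∨ b)): least fixpoint, start Z0 = {n4}, add states with every successor in Z. Already a fixed point.
Sat(AF (AX ((p ∧ a) ∨ b))) = {n4}
EG (AF (AX ((p ∧ a) ∨ b))): greatest fixpoint, start Z0 = {n4}, keep only states in Sat with some successor in Z. Already a fixed point.
Sat(EG (AF (AX ((p ∧ a) ∨ b)))) = {n4}
n1 ∉ Sat(EG (AF (AX ((p ∧ a) ∨ b)))) = {n4}, so the formula does not hold at n1.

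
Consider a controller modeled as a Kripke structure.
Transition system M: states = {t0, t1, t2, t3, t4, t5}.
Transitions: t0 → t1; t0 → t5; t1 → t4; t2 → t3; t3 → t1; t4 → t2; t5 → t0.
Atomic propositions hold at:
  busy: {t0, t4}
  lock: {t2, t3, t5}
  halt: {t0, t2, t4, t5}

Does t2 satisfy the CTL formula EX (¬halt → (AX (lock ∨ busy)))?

Sat(¬halt) = {t1, t3}
Sat(lock ∨ busy) = {t0, t2, t3, t4, t5}
Sat(AX (lock ∨ busy)) = {s : every successor in {t0, t2, t3, t4, t5}} = {t1, t2, t4, t5}
Sat(¬halt → (AX (lock ∨ busy))) = {t0, t1, t2, t4, t5}
Sat(EX (¬halt → (AX (lock ∨ busy)))) = {s : some successor in {t0, t1, t2, t4, t5}} = {t0, t1, t3, t4, t5}
t2 ∉ Sat(EX (¬halt → (AX (lock ∨ busy)))) = {t0, t1, t3, t4, t5}, so the formula does not hold at t2.

No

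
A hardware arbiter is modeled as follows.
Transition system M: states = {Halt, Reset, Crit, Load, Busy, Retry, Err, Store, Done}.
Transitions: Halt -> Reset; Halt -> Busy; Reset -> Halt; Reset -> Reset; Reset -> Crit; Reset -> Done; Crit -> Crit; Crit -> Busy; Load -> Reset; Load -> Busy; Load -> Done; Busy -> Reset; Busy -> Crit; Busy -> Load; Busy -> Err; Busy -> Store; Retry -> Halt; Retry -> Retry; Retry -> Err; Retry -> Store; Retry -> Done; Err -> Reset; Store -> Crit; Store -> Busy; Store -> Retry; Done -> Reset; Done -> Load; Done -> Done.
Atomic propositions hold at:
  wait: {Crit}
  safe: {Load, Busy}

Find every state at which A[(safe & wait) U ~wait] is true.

{Halt, Reset, Load, Busy, Retry, Err, Store, Done}

Sat(safe & wait) = ∅
Sat(~wait) = {Halt, Reset, Load, Busy, Retry, Err, Store, Done}
A[(safe & wait) U ~wait]: least fixpoint, start Z0 = Sat(~wait) = {Halt, Reset, Load, Busy, Retry, Err, Store, Done}, add states in Sat(safe & wait) with every successor in Z. Already a fixed point.
Sat(A[(safe & wait) U ~wait]) = {Halt, Reset, Load, Busy, Retry, Err, Store, Done}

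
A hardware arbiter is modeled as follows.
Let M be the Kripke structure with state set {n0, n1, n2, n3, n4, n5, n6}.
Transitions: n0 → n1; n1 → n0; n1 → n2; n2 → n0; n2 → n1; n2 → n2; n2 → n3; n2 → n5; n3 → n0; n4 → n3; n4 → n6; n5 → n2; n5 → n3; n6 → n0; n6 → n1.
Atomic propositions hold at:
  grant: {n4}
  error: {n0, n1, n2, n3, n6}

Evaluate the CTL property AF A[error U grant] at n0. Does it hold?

A[error U grant]: least fixpoint, start Z0 = Sat(grant) = {n4}, add states in Sat(error) with every successor in Z. Already a fixed point.
Sat(A[error U grant]) = {n4}
AF A[error U grant]: least fixpoint, start Z0 = {n4}, add states with every successor in Z. Already a fixed point.
Sat(AF A[error U grant]) = {n4}
n0 ∉ Sat(AF A[error U grant]) = {n4}, so the formula does not hold at n0.

No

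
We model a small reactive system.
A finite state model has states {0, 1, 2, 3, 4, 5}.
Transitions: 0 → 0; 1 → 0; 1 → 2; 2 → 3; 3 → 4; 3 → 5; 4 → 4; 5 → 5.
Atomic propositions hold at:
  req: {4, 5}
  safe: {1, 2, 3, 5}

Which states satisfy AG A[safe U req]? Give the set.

A[safe U req]: least fixpoint, start Z0 = Sat(req) = {4, 5}, add states in Sat(safe) with every successor in Z. Z1 = {3, 4, 5}; Z2 = {2, 3, 4, 5}; fixed.
Sat(A[safe U req]) = {2, 3, 4, 5}
AG A[safe U req]: greatest fixpoint, start Z0 = {2, 3, 4, 5}, keep only states in Sat with every successor in Z. Already a fixed point.
Sat(AG A[safe U req]) = {2, 3, 4, 5}

{2, 3, 4, 5}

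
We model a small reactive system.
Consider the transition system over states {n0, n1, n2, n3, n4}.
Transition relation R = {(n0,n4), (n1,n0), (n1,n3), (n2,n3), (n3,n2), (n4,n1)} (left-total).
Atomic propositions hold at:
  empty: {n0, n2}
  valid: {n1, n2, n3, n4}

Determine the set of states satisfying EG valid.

{n1, n2, n3, n4}

EG valid: greatest fixpoint, start Z0 = {n1, n2, n3, n4}, keep only states in Sat with some successor in Z. Already a fixed point.
Sat(EG valid) = {n1, n2, n3, n4}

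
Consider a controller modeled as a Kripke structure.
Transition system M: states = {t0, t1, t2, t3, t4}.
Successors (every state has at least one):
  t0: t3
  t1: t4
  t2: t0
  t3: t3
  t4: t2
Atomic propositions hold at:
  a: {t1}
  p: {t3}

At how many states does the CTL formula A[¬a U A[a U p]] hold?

Sat(¬a) = {t0, t2, t3, t4}
A[a U p]: least fixpoint, start Z0 = Sat(p) = {t3}, add states in Sat(a) with every successor in Z. Already a fixed point.
Sat(A[a U p]) = {t3}
A[¬a U A[a U p]]: least fixpoint, start Z0 = Sat(A[a U p]) = {t3}, add states in Sat(¬a) with every successor in Z. Z1 = {t0, t3}; Z2 = {t0, t2, t3}; Z3 = {t0, t2, t3, t4}; fixed.
Sat(A[¬a U A[a U p]]) = {t0, t2, t3, t4}
|Sat(A[¬a U A[a U p]])| = |{t0, t2, t3, t4}| = 4.

4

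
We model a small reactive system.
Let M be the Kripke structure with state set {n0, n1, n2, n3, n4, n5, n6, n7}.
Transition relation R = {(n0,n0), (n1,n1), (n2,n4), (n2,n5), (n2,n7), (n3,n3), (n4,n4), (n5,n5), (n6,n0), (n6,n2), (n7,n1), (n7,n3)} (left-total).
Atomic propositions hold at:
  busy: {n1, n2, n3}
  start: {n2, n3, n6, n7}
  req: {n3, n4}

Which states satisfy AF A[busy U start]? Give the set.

{n2, n3, n6, n7}

A[busy U start]: least fixpoint, start Z0 = Sat(start) = {n2, n3, n6, n7}, add states in Sat(busy) with every successor in Z. Already a fixed point.
Sat(A[busy U start]) = {n2, n3, n6, n7}
AF A[busy U start]: least fixpoint, start Z0 = {n2, n3, n6, n7}, add states with every successor in Z. Already a fixed point.
Sat(AF A[busy U start]) = {n2, n3, n6, n7}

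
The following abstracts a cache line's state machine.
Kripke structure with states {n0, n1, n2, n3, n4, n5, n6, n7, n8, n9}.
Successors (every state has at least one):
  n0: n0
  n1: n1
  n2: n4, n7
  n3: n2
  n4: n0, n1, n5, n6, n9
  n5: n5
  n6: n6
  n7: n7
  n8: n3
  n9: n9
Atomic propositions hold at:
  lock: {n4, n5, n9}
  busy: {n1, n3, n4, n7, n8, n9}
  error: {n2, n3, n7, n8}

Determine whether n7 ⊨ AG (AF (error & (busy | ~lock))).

Sat(~lock) = {n0, n1, n2, n3, n6, n7, n8}
Sat(busy | ~lock) = {n0, n1, n2, n3, n4, n6, n7, n8, n9}
Sat(error & (busy | ~lock)) = {n2, n3, n7, n8}
AF (error & (busy | ~lock)): least fixpoint, start Z0 = {n2, n3, n7, n8}, add states with every successor in Z. Already a fixed point.
Sat(AF (error & (busy | ~lock))) = {n2, n3, n7, n8}
AG (AF (error & (busy | ~lock))): greatest fixpoint, start Z0 = {n2, n3, n7, n8}, keep only states in Sat with every successor in Z. Z1 = {n3, n7, n8}; Z2 = {n7, n8}; Z3 = {n7}; fixed.
Sat(AG (AF (error & (busy | ~lock)))) = {n7}
n7 ∈ Sat(AG (AF (error & (busy | ~lock)))) = {n7}, so the formula holds at n7.

Yes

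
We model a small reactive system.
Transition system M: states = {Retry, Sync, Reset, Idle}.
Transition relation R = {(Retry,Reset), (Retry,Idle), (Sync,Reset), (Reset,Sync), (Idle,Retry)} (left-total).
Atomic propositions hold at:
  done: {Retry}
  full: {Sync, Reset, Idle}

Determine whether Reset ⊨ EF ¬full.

Sat(¬full) = {Retry}
EF ¬full: least fixpoint, start Z0 = {Retry}, add states with some successor in Z. Z1 = {Retry, Idle}; fixed.
Sat(EF ¬full) = {Retry, Idle}
Reset ∉ Sat(EF ¬full) = {Retry, Idle}, so the formula does not hold at Reset.

No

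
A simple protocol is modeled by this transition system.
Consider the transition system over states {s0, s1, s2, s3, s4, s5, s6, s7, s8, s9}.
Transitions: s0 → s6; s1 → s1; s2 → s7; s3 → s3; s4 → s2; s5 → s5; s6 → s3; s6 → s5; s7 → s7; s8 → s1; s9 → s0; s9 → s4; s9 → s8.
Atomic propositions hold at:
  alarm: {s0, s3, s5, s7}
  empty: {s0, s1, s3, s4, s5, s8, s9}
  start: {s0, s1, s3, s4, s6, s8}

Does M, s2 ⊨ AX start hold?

Sat(AX start) = {s : every successor in {s0, s1, s3, s4, s6, s8}} = {s0, s1, s3, s8, s9}
s2 ∉ Sat(AX start) = {s0, s1, s3, s8, s9}, so the formula does not hold at s2.

No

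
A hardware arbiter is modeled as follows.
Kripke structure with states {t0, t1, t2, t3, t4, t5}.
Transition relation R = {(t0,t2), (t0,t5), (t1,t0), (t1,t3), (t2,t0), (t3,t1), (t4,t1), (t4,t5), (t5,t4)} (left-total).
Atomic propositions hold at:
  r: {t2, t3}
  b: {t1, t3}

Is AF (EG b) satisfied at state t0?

No

EG b: greatest fixpoint, start Z0 = {t1, t3}, keep only states in Sat with some successor in Z. Already a fixed point.
Sat(EG b) = {t1, t3}
AF (EG b): least fixpoint, start Z0 = {t1, t3}, add states with every successor in Z. Already a fixed point.
Sat(AF (EG b)) = {t1, t3}
t0 ∉ Sat(AF (EG b)) = {t1, t3}, so the formula does not hold at t0.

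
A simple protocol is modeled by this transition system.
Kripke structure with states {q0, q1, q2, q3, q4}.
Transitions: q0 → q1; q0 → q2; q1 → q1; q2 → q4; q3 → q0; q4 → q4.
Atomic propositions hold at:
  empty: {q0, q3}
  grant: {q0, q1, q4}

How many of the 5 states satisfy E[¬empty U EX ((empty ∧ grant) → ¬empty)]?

4

Sat(¬empty) = {q1, q2, q4}
Sat(empty ∧ grant) = {q0}
Sat((empty ∧ grant) → ¬empty) = {q1, q2, q3, q4}
Sat(EX ((empty ∧ grant) → ¬empty)) = {s : some successor in {q1, q2, q3, q4}} = {q0, q1, q2, q4}
E[¬empty U EX ((empty ∧ grant) → ¬empty)]: least fixpoint, start Z0 = Sat(EX ((empty ∧ grant) → ¬empty)) = {q0, q1, q2, q4}, add states in Sat(¬empty) with some successor in Z. Already a fixed point.
Sat(E[¬empty U EX ((empty ∧ grant) → ¬empty)]) = {q0, q1, q2, q4}
|Sat(E[¬empty U EX ((empty ∧ grant) → ¬empty)])| = |{q0, q1, q2, q4}| = 4.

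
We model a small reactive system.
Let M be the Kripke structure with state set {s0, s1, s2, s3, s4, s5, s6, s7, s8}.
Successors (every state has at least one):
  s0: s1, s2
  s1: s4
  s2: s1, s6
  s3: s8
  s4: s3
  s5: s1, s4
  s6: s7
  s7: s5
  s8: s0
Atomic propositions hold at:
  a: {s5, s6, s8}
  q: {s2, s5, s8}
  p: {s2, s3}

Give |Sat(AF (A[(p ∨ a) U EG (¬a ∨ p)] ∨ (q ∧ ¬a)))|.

Sat(p ∨ a) = {s2, s3, s5, s6, s8}
Sat(¬a) = {s0, s1, s2, s3, s4, s7}
Sat(¬a ∨ p) = {s0, s1, s2, s3, s4, s7}
EG (¬a ∨ p): greatest fixpoint, start Z0 = {s0, s1, s2, s3, s4, s7}, keep only states in Sat with some successor in Z. Z1 = {s0, s1, s2, s4}; Z2 = {s0, s1, s2}; Z3 = {s0, s2}; Z4 = {s0}; Z5 = ∅; fixed.
Sat(EG (¬a ∨ p)) = ∅
A[(p ∨ a) U EG (¬a ∨ p)]: least fixpoint, start Z0 = Sat(EG (¬a ∨ p)) = ∅, add states in Sat(p ∨ a) with every successor in Z. Already a fixed point.
Sat(A[(p ∨ a) U EG (¬a ∨ p)]) = ∅
Sat(q ∧ ¬a) = {s2}
Sat(A[(p ∨ a) U EG (¬a ∨ p)] ∨ (q ∧ ¬a)) = {s2}
AF (A[(p ∨ a) U EG (¬a ∨ p)] ∨ (q ∧ ¬a)): least fixpoint, start Z0 = {s2}, add states with every successor in Z. Already a fixed point.
Sat(AF (A[(p ∨ a) U EG (¬a ∨ p)] ∨ (q ∧ ¬a))) = {s2}
|Sat(AF (A[(p ∨ a) U EG (¬a ∨ p)] ∨ (q ∧ ¬a)))| = |{s2}| = 1.

1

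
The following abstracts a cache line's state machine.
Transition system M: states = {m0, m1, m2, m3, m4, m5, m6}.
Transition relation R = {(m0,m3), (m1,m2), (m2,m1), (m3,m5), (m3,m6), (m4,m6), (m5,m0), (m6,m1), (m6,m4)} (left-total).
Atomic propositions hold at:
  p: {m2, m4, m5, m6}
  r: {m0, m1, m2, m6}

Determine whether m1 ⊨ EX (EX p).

No

Sat(EX p) = {s : some successor in {m2, m4, m5, m6}} = {m1, m3, m4, m6}
Sat(EX (EX p)) = {s : some successor in {m1, m3, m4, m6}} = {m0, m2, m3, m4, m6}
m1 ∉ Sat(EX (EX p)) = {m0, m2, m3, m4, m6}, so the formula does not hold at m1.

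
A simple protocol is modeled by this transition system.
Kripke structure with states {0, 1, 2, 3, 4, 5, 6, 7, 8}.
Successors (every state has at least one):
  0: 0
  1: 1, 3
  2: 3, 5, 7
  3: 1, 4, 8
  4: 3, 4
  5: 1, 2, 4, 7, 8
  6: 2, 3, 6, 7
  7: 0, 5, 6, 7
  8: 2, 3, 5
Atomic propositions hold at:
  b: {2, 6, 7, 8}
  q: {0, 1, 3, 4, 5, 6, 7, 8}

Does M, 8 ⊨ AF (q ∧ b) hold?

Yes

Sat(q ∧ b) = {6, 7, 8}
AF (q ∧ b): least fixpoint, start Z0 = {6, 7, 8}, add states with every successor in Z. Already a fixed point.
Sat(AF (q ∧ b)) = {6, 7, 8}
8 ∈ Sat(AF (q ∧ b)) = {6, 7, 8}, so the formula holds at 8.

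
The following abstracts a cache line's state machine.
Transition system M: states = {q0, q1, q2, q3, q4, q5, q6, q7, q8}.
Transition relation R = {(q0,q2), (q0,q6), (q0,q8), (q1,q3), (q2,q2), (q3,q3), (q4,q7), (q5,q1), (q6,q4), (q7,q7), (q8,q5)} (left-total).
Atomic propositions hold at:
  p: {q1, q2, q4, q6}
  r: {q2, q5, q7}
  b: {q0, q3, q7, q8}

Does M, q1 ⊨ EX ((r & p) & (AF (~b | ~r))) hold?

Sat(r & p) = {q2}
Sat(~b) = {q1, q2, q4, q5, q6}
Sat(~r) = {q0, q1, q3, q4, q6, q8}
Sat(~b | ~r) = {q0, q1, q2, q3, q4, q5, q6, q8}
AF (~b | ~r): least fixpoint, start Z0 = {q0, q1, q2, q3, q4, q5, q6, q8}, add states with every successor in Z. Already a fixed point.
Sat(AF (~b | ~r)) = {q0, q1, q2, q3, q4, q5, q6, q8}
Sat((r & p) & (AF (~b | ~r))) = {q2}
Sat(EX ((r & p) & (AF (~b | ~r)))) = {s : some successor in {q2}} = {q0, q2}
q1 ∉ Sat(EX ((r & p) & (AF (~b | ~r)))) = {q0, q2}, so the formula does not hold at q1.

No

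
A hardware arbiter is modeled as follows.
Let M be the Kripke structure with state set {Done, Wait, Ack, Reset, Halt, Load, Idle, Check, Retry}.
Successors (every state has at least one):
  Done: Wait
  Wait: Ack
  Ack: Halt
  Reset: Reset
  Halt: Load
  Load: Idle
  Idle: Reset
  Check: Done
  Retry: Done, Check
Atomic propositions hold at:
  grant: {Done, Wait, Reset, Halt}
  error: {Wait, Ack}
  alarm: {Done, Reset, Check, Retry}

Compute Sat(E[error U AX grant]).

Sat(AX grant) = {s : every successor in {Done, Wait, Reset, Halt}} = {Done, Ack, Reset, Idle, Check}
E[error U AX grant]: least fixpoint, start Z0 = Sat(AX grant) = {Done, Ack, Reset, Idle, Check}, add states in Sat(error) with some successor in Z. Z1 = {Done, Wait, Ack, Reset, Idle, Check}; fixed.
Sat(E[error U AX grant]) = {Done, Wait, Ack, Reset, Idle, Check}

{Done, Wait, Ack, Reset, Idle, Check}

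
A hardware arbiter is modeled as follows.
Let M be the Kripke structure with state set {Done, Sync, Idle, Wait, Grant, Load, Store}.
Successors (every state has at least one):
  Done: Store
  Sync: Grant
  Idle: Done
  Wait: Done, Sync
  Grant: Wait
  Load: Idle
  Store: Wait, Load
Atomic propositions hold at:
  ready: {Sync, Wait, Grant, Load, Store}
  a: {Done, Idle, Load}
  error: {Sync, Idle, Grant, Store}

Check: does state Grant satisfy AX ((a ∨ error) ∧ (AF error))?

Sat(a ∨ error) = {Done, Sync, Idle, Grant, Load, Store}
AF error: least fixpoint, start Z0 = {Sync, Idle, Grant, Store}, add states with every successor in Z. Z1 = {Done, Sync, Idle, Grant, Load, Store}; Z2 = {Done, Sync, Idle, Wait, Grant, Load, Store}; fixed.
Sat(AF error) = {Done, Sync, Idle, Wait, Grant, Load, Store}
Sat((a ∨ error) ∧ (AF error)) = {Done, Sync, Idle, Grant, Load, Store}
Sat(AX ((a ∨ error) ∧ (AF error))) = {s : every successor in {Done, Sync, Idle, Grant, Load, Store}} = {Done, Sync, Idle, Wait, Load}
Grant ∉ Sat(AX ((a ∨ error) ∧ (AF error))) = {Done, Sync, Idle, Wait, Load}, so the formula does not hold at Grant.

No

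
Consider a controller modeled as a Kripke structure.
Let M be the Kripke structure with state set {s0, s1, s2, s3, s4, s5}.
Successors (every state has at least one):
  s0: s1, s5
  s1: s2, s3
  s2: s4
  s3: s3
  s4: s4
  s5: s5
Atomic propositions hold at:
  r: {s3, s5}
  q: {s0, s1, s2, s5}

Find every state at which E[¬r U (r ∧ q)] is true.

Sat(¬r) = {s0, s1, s2, s4}
Sat(r ∧ q) = {s5}
E[¬r U (r ∧ q)]: least fixpoint, start Z0 = Sat((r ∧ q)) = {s5}, add states in Sat(¬r) with some successor in Z. Z1 = {s0, s5}; fixed.
Sat(E[¬r U (r ∧ q)]) = {s0, s5}

{s0, s5}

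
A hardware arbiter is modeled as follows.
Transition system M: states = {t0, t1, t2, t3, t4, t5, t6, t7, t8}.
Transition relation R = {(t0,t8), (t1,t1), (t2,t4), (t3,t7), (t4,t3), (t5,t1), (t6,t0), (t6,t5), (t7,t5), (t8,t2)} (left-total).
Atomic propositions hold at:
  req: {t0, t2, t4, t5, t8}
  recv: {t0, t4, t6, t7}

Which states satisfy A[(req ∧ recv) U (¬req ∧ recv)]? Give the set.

Sat(req ∧ recv) = {t0, t4}
Sat(¬req) = {t1, t3, t6, t7}
Sat(¬req ∧ recv) = {t6, t7}
A[(req ∧ recv) U (¬req ∧ recv)]: least fixpoint, start Z0 = Sat((¬req ∧ recv)) = {t6, t7}, add states in Sat(req ∧ recv) with every successor in Z. Already a fixed point.
Sat(A[(req ∧ recv) U (¬req ∧ recv)]) = {t6, t7}

{t6, t7}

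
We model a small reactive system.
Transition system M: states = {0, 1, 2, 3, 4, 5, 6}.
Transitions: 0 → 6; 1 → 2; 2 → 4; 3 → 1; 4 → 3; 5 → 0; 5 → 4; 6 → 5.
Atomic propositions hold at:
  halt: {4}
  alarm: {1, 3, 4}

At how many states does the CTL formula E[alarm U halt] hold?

E[alarm U halt]: least fixpoint, start Z0 = Sat(halt) = {4}, add states in Sat(alarm) with some successor in Z. Already a fixed point.
Sat(E[alarm U halt]) = {4}
|Sat(E[alarm U halt])| = |{4}| = 1.

1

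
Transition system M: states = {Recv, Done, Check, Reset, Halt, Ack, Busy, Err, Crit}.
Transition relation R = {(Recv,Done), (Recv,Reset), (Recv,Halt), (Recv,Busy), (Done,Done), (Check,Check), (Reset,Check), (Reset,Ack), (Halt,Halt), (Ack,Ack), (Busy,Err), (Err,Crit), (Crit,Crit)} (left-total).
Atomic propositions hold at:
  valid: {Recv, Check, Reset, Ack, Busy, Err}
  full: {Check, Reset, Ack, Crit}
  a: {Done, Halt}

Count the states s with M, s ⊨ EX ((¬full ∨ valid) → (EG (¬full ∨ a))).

5

Sat(¬full) = {Recv, Done, Halt, Busy, Err}
Sat(¬full ∨ valid) = {Recv, Done, Check, Reset, Halt, Ack, Busy, Err}
Sat(¬full ∨ a) = {Recv, Done, Halt, Busy, Err}
EG (¬full ∨ a): greatest fixpoint, start Z0 = {Recv, Done, Halt, Busy, Err}, keep only states in Sat with some successor in Z. Z1 = {Recv, Done, Halt, Busy}; Z2 = {Recv, Done, Halt}; fixed.
Sat(EG (¬full ∨ a)) = {Recv, Done, Halt}
Sat((¬full ∨ valid) → (EG (¬full ∨ a))) = {Recv, Done, Halt, Crit}
Sat(EX ((¬full ∨ valid) → (EG (¬full ∨ a)))) = {s : some successor in {Recv, Done, Halt, Crit}} = {Recv, Done, Halt, Err, Crit}
|Sat(EX ((¬full ∨ valid) → (EG (¬full ∨ a))))| = |{Recv, Done, Halt, Err, Crit}| = 5.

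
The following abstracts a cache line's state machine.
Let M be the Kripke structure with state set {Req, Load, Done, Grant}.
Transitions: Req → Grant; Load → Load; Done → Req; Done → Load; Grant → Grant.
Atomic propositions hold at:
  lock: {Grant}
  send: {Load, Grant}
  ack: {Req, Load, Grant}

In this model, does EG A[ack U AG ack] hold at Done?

AG ack: greatest fixpoint, start Z0 = {Req, Load, Grant}, keep only states in Sat with every successor in Z. Already a fixed point.
Sat(AG ack) = {Req, Load, Grant}
A[ack U AG ack]: least fixpoint, start Z0 = Sat(AG ack) = {Req, Load, Grant}, add states in Sat(ack) with every successor in Z. Already a fixed point.
Sat(A[ack U AG ack]) = {Req, Load, Grant}
EG A[ack U AG ack]: greatest fixpoint, start Z0 = {Req, Load, Grant}, keep only states in Sat with some successor in Z. Already a fixed point.
Sat(EG A[ack U AG ack]) = {Req, Load, Grant}
Done ∉ Sat(EG A[ack U AG ack]) = {Req, Load, Grant}, so the formula does not hold at Done.

No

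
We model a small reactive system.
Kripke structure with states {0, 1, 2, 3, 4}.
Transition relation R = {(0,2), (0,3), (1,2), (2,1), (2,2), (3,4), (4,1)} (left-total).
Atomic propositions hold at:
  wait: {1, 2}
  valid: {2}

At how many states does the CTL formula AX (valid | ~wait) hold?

3

Sat(~wait) = {0, 3, 4}
Sat(valid | ~wait) = {0, 2, 3, 4}
Sat(AX (valid | ~wait)) = {s : every successor in {0, 2, 3, 4}} = {0, 1, 3}
|Sat(AX (valid | ~wait))| = |{0, 1, 3}| = 3.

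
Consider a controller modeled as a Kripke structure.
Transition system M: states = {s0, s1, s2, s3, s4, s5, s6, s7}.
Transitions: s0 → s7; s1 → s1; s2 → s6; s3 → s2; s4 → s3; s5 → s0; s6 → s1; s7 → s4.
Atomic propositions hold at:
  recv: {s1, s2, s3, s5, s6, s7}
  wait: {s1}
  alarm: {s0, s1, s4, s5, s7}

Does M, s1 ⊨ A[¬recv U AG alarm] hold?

Sat(¬recv) = {s0, s4}
AG alarm: greatest fixpoint, start Z0 = {s0, s1, s4, s5, s7}, keep only states in Sat with every successor in Z. Z1 = {s0, s1, s5, s7}; Z2 = {s0, s1, s5}; Z3 = {s1, s5}; Z4 = {s1}; fixed.
Sat(AG alarm) = {s1}
A[¬recv U AG alarm]: least fixpoint, start Z0 = Sat(AG alarm) = {s1}, add states in Sat(¬recv) with every successor in Z. Already a fixed point.
Sat(A[¬recv U AG alarm]) = {s1}
s1 ∈ Sat(A[¬recv U AG alarm]) = {s1}, so the formula holds at s1.

Yes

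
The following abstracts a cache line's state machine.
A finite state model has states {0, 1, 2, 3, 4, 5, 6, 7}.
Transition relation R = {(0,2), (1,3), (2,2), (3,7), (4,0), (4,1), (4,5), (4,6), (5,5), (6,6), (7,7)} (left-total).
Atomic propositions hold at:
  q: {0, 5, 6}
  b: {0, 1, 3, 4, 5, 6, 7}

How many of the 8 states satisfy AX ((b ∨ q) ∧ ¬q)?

3

Sat(b ∨ q) = {0, 1, 3, 4, 5, 6, 7}
Sat(¬q) = {1, 2, 3, 4, 7}
Sat((b ∨ q) ∧ ¬q) = {1, 3, 4, 7}
Sat(AX ((b ∨ q) ∧ ¬q)) = {s : every successor in {1, 3, 4, 7}} = {1, 3, 7}
|Sat(AX ((b ∨ q) ∧ ¬q))| = |{1, 3, 7}| = 3.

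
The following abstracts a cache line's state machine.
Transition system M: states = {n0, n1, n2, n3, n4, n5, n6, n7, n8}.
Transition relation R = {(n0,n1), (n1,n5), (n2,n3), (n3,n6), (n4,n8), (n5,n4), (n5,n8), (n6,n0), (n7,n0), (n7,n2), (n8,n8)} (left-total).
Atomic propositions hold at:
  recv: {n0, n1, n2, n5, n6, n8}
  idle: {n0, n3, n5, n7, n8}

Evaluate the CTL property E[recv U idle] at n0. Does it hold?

Yes

E[recv U idle]: least fixpoint, start Z0 = Sat(idle) = {n0, n3, n5, n7, n8}, add states in Sat(recv) with some successor in Z. Z1 = {n0, n1, n2, n3, n5, n6, n7, n8}; fixed.
Sat(E[recv U idle]) = {n0, n1, n2, n3, n5, n6, n7, n8}
n0 ∈ Sat(E[recv U idle]) = {n0, n1, n2, n3, n5, n6, n7, n8}, so the formula holds at n0.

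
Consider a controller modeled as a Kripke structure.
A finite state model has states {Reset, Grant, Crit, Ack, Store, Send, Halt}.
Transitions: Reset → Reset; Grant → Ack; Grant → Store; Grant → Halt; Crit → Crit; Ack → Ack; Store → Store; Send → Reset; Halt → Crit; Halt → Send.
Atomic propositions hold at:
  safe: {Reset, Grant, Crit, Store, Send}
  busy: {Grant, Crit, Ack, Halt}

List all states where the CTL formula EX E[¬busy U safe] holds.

Sat(¬busy) = {Reset, Store, Send}
E[¬busy U safe]: least fixpoint, start Z0 = Sat(safe) = {Reset, Grant, Crit, Store, Send}, add states in Sat(¬busy) with some successor in Z. Already a fixed point.
Sat(E[¬busy U safe]) = {Reset, Grant, Crit, Store, Send}
Sat(EX E[¬busy U safe]) = {s : some successor in {Reset, Grant, Crit, Store, Send}} = {Reset, Grant, Crit, Store, Send, Halt}

{Reset, Grant, Crit, Store, Send, Halt}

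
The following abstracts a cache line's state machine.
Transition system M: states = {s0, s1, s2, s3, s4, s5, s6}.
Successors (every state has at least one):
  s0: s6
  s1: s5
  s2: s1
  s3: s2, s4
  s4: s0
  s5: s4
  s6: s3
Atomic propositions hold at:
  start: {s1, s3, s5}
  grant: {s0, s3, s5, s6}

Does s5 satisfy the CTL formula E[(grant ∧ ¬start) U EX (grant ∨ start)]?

Sat(¬start) = {s0, s2, s4, s6}
Sat(grant ∧ ¬start) = {s0, s6}
Sat(grant ∨ start) = {s0, s1, s3, s5, s6}
Sat(EX (grant ∨ start)) = {s : some successor in {s0, s1, s3, s5, s6}} = {s0, s1, s2, s4, s6}
E[(grant ∧ ¬start) U EX (grant ∨ start)]: least fixpoint, start Z0 = Sat(EX (grant ∨ start)) = {s0, s1, s2, s4, s6}, add states in Sat(grant ∧ ¬start) with some successor in Z. Already a fixed point.
Sat(E[(grant ∧ ¬start) U EX (grant ∨ start)]) = {s0, s1, s2, s4, s6}
s5 ∉ Sat(E[(grant ∧ ¬start) U EX (grant ∨ start)]) = {s0, s1, s2, s4, s6}, so the formula does not hold at s5.

No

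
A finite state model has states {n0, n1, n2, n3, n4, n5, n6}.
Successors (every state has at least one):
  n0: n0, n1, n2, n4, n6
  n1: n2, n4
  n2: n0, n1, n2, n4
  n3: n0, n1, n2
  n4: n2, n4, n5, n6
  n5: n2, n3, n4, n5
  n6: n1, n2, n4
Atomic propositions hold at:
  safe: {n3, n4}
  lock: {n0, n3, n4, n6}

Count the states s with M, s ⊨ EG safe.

EG safe: greatest fixpoint, start Z0 = {n3, n4}, keep only states in Sat with some successor in Z. Z1 = {n4}; fixed.
Sat(EG safe) = {n4}
|Sat(EG safe)| = |{n4}| = 1.

1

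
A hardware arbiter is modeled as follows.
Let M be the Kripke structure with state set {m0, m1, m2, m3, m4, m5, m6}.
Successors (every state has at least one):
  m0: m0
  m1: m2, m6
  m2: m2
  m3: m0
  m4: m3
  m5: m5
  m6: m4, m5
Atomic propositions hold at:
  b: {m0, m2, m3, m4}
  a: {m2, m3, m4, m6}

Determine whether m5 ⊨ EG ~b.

Sat(~b) = {m1, m5, m6}
EG ~b: greatest fixpoint, start Z0 = {m1, m5, m6}, keep only states in Sat with some successor in Z. Already a fixed point.
Sat(EG ~b) = {m1, m5, m6}
m5 ∈ Sat(EG ~b) = {m1, m5, m6}, so the formula holds at m5.

Yes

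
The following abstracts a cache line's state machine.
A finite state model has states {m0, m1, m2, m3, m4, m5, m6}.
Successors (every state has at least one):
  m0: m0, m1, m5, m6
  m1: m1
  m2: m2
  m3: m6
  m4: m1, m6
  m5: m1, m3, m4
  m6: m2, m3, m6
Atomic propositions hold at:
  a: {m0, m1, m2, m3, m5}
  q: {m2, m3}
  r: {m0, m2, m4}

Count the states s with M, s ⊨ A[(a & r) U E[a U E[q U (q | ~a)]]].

Sat(a & r) = {m0, m2}
Sat(~a) = {m4, m6}
Sat(q | ~a) = {m2, m3, m4, m6}
E[q U (q | ~a)]: least fixpoint, start Z0 = Sat((q | ~a)) = {m2, m3, m4, m6}, add states in Sat(q) with some successor in Z. Already a fixed point.
Sat(E[q U (q | ~a)]) = {m2, m3, m4, m6}
E[a U E[q U (q | ~a)]]: least fixpoint, start Z0 = Sat(E[q U (q | ~a)]) = {m2, m3, m4, m6}, add states in Sat(a) with some successor in Z. Z1 = {m0, m2, m3, m4, m5, m6}; fixed.
Sat(E[a U E[q U (q | ~a)]]) = {m0, m2, m3, m4, m5, m6}
A[(a & r) U E[a U E[q U (q | ~a)]]]: least fixpoint, start Z0 = Sat(E[a U E[q U (q | ~a)]]) = {m0, m2, m3, m4, m5, m6}, add states in Sat(a & r) with every successor in Z. Already a fixed point.
Sat(A[(a & r) U E[a U E[q U (q | ~a)]]]) = {m0, m2, m3, m4, m5, m6}
|Sat(A[(a & r) U E[a U E[q U (q | ~a)]]])| = |{m0, m2, m3, m4, m5, m6}| = 6.

6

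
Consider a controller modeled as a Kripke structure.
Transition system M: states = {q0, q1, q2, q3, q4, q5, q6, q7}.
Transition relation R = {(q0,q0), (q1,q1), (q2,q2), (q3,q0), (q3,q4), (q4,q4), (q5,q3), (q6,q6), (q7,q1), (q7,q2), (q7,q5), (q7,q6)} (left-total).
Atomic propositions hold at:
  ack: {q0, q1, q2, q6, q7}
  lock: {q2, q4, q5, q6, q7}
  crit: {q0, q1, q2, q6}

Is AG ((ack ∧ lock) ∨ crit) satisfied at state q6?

Yes

Sat(ack ∧ lock) = {q2, q6, q7}
Sat((ack ∧ lock) ∨ crit) = {q0, q1, q2, q6, q7}
AG ((ack ∧ lock) ∨ crit): greatest fixpoint, start Z0 = {q0, q1, q2, q6, q7}, keep only states in Sat with every successor in Z. Z1 = {q0, q1, q2, q6}; fixed.
Sat(AG ((ack ∧ lock) ∨ crit)) = {q0, q1, q2, q6}
q6 ∈ Sat(AG ((ack ∧ lock) ∨ crit)) = {q0, q1, q2, q6}, so the formula holds at q6.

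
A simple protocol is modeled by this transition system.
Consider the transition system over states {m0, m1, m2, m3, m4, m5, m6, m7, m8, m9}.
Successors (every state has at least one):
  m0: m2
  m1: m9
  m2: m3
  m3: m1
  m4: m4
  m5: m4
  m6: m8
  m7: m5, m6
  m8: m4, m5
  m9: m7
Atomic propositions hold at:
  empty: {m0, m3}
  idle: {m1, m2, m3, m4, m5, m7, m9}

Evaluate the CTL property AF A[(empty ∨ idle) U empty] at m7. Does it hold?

Sat(empty ∨ idle) = {m0, m1, m2, m3, m4, m5, m7, m9}
A[(empty ∨ idle) U empty]: least fixpoint, start Z0 = Sat(empty) = {m0, m3}, add states in Sat(empty ∨ idle) with every successor in Z. Z1 = {m0, m2, m3}; fixed.
Sat(A[(empty ∨ idle) U empty]) = {m0, m2, m3}
AF A[(empty ∨ idle) U empty]: least fixpoint, start Z0 = {m0, m2, m3}, add states with every successor in Z. Already a fixed point.
Sat(AF A[(empty ∨ idle) U empty]) = {m0, m2, m3}
m7 ∉ Sat(AF A[(empty ∨ idle) U empty]) = {m0, m2, m3}, so the formula does not hold at m7.

No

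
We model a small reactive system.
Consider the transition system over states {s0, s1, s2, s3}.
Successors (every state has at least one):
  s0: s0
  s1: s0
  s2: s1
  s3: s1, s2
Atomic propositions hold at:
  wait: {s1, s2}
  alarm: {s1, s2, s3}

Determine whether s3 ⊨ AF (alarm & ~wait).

Yes

Sat(~wait) = {s0, s3}
Sat(alarm & ~wait) = {s3}
AF (alarm & ~wait): least fixpoint, start Z0 = {s3}, add states with every successor in Z. Already a fixed point.
Sat(AF (alarm & ~wait)) = {s3}
s3 ∈ Sat(AF (alarm & ~wait)) = {s3}, so the formula holds at s3.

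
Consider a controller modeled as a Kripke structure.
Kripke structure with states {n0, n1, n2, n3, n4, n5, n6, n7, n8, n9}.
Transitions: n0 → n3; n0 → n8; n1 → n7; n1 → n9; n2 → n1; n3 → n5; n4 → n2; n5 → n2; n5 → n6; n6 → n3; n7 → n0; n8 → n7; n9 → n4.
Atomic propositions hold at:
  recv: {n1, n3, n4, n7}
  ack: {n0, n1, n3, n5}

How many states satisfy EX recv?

Sat(EX recv) = {s : some successor in {n1, n3, n4, n7}} = {n0, n1, n2, n6, n8, n9}
|Sat(EX recv)| = |{n0, n1, n2, n6, n8, n9}| = 6.

6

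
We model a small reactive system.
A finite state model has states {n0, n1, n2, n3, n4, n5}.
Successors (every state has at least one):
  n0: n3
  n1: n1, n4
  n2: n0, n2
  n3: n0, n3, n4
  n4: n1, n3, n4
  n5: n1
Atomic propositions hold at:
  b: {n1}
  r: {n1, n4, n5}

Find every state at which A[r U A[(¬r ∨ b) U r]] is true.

{n1, n4, n5}

Sat(¬r) = {n0, n2, n3}
Sat(¬r ∨ b) = {n0, n1, n2, n3}
A[(¬r ∨ b) U r]: least fixpoint, start Z0 = Sat(r) = {n1, n4, n5}, add states in Sat(¬r ∨ b) with every successor in Z. Already a fixed point.
Sat(A[(¬r ∨ b) U r]) = {n1, n4, n5}
A[r U A[(¬r ∨ b) U r]]: least fixpoint, start Z0 = Sat(A[(¬r ∨ b) U r]) = {n1, n4, n5}, add states in Sat(r) with every successor in Z. Already a fixed point.
Sat(A[r U A[(¬r ∨ b) U r]]) = {n1, n4, n5}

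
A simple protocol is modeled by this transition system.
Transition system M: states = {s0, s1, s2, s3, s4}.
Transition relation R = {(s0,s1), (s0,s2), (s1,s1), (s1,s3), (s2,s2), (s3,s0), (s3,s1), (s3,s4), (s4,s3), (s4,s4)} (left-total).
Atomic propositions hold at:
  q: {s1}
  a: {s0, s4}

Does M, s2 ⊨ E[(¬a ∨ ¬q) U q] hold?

No

Sat(¬a) = {s1, s2, s3}
Sat(¬q) = {s0, s2, s3, s4}
Sat(¬a ∨ ¬q) = {s0, s1, s2, s3, s4}
E[(¬a ∨ ¬q) U q]: least fixpoint, start Z0 = Sat(q) = {s1}, add states in Sat(¬a ∨ ¬q) with some successor in Z. Z1 = {s0, s1, s3}; Z2 = {s0, s1, s3, s4}; fixed.
Sat(E[(¬a ∨ ¬q) U q]) = {s0, s1, s3, s4}
s2 ∉ Sat(E[(¬a ∨ ¬q) U q]) = {s0, s1, s3, s4}, so the formula does not hold at s2.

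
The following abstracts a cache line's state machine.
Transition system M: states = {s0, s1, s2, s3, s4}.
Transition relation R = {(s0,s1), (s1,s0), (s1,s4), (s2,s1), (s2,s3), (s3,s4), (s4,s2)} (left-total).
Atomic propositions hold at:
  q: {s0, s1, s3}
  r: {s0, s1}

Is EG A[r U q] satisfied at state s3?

A[r U q]: least fixpoint, start Z0 = Sat(q) = {s0, s1, s3}, add states in Sat(r) with every successor in Z. Already a fixed point.
Sat(A[r U q]) = {s0, s1, s3}
EG A[r U q]: greatest fixpoint, start Z0 = {s0, s1, s3}, keep only states in Sat with some successor in Z. Z1 = {s0, s1}; fixed.
Sat(EG A[r U q]) = {s0, s1}
s3 ∉ Sat(EG A[r U q]) = {s0, s1}, so the formula does not hold at s3.

No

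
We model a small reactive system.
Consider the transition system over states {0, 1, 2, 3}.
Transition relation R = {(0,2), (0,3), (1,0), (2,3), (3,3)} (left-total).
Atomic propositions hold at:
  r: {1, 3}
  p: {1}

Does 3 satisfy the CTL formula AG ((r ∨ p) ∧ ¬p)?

Sat(r ∨ p) = {1, 3}
Sat(¬p) = {0, 2, 3}
Sat((r ∨ p) ∧ ¬p) = {3}
AG ((r ∨ p) ∧ ¬p): greatest fixpoint, start Z0 = {3}, keep only states in Sat with every successor in Z. Already a fixed point.
Sat(AG ((r ∨ p) ∧ ¬p)) = {3}
3 ∈ Sat(AG ((r ∨ p) ∧ ¬p)) = {3}, so the formula holds at 3.

Yes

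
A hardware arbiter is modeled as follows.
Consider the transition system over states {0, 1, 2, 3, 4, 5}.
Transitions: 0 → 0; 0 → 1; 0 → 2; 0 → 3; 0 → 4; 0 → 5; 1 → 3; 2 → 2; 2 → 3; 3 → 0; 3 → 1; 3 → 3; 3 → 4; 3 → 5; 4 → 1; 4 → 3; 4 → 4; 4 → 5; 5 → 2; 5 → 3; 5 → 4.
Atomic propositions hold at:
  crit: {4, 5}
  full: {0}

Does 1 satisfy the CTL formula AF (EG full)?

EG full: greatest fixpoint, start Z0 = {0}, keep only states in Sat with some successor in Z. Already a fixed point.
Sat(EG full) = {0}
AF (EG full): least fixpoint, start Z0 = {0}, add states with every successor in Z. Already a fixed point.
Sat(AF (EG full)) = {0}
1 ∉ Sat(AF (EG full)) = {0}, so the formula does not hold at 1.

No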